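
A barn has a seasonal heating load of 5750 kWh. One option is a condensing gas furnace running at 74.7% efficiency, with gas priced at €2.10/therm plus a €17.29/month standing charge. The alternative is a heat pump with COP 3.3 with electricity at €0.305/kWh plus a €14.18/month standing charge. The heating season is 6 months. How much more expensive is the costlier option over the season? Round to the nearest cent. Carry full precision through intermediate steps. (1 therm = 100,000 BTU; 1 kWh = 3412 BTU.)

Heat load = 5750 kWh × 3412 = 19,619,000 BTU
Gas: input = 19,619,000 / 0.747 = 26,263,722 BTU = 262.6 therm → 262.6 × €2.10 = €551.54; + 6 × €17.29 standing = €655.28
Heat pump: 19,619,000 BTU / 3412 = 5,750 kWh heat; / 3.3 = 1,742 kWh in → × €0.305 = €531.44; + 6 × €14.18 standing = €616.52
Difference = |€655.28 − €616.52| = €38.76

€38.76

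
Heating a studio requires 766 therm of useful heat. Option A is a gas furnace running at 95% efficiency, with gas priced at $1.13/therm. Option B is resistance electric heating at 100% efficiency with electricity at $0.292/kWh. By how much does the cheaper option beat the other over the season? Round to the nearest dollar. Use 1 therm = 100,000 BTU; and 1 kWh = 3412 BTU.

Heat load = 766 therm × 100,000 = 76,600,000 BTU
Gas: input = 76,600,000 / 0.95 = 80,631,579 BTU = 806.3 therm → 806.3 × $1.13 = $911.14
Electric: 76,600,000 BTU / 3412 = 22,450 kWh → × $0.292 = $6,555.45
Difference = |$911.14 − $6,555.45| = $5,644.31 ≈ $5644

$5644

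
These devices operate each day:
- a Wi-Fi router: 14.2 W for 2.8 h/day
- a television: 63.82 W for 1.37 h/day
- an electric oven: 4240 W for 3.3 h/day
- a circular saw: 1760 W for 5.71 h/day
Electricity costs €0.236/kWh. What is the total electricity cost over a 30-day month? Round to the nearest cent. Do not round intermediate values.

Wi-Fi router: 14.2 W × 2.8 h × 30 d = 1,193 Wh = 1.193 kWh
television: 63.82 W × 1.37 h × 30 d = 2,623 Wh = 2.623 kWh
electric oven: 4240 W × 3.3 h × 30 d = 419,760 Wh = 419.8 kWh
circular saw: 1760 W × 5.71 h × 30 d = 301,488 Wh = 301.5 kWh
Total energy = 1.193 + 2.623 + 419.8 + 301.5 = 725.1 kWh
Cost = 725.1 kWh × €0.236 = €171.12

€171.12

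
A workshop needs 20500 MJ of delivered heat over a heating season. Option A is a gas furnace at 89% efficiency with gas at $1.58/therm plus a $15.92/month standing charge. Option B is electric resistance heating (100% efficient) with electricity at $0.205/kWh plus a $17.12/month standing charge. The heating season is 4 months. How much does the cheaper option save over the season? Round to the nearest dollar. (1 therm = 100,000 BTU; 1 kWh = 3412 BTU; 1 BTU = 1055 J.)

$827

Heat load = 20500 MJ = 20,500,000,000 J / 1055 = 19,431,280 BTU
Gas: input = 19,431,280 / 0.89 = 21,832,898 BTU = 218.3 therm → 218.3 × $1.58 = $344.96; + 4 × $15.92 standing = $408.64
Electric: 19,431,280 BTU / 3412 = 5,695 kWh → × $0.205 = $1,167.47; + 4 × $17.12 standing = $1,235.95
Difference = |$408.64 − $1,235.95| = $827.31 ≈ $827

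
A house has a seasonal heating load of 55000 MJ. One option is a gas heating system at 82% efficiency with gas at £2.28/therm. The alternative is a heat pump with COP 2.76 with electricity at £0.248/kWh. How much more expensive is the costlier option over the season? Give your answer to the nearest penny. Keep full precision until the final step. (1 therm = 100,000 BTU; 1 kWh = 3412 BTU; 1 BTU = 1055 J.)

£76.63

Heat load = 55000 MJ = 55,000,000,000 J / 1055 = 52,132,701 BTU
Gas: input = 52,132,701 / 0.82 = 63,576,465 BTU = 635.8 therm → 635.8 × £2.28 = £1,449.54
Heat pump: 52,132,701 BTU / 3412 = 15,280 kWh heat; / 2.76 = 5,536 kWh in → × £0.248 = £1,372.92
Difference = |£1,449.54 − £1,372.92| = £76.63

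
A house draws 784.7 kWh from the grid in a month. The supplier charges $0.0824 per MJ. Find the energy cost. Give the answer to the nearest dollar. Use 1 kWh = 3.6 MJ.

$233

784.7 kWh × (3.6 MJ/kWh) = 2,825 MJ
Cost = 2,825 MJ × $0.0824/MJ = $232.77 ≈ $233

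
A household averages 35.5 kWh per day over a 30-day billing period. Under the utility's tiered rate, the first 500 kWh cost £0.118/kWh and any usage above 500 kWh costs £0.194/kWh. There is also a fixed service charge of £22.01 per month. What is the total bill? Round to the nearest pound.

£191

Usage = 35.5 kWh/day × 30 days = 1065 kWh
First 500 kWh × £0.118 = £59.00
Remaining 565 kWh × £0.194 = £109.61
Energy charge = £168.61; + service £22.01 = £190.62 ≈ £191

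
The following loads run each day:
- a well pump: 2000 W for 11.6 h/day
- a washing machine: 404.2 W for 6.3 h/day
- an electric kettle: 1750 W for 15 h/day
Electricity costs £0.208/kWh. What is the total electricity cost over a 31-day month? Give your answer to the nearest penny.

£335.27

well pump: 2000 W × 11.6 h × 31 d = 719,200 Wh = 719.2 kWh
washing machine: 404.2 W × 6.3 h × 31 d = 78,940 Wh = 78.94 kWh
electric kettle: 1750 W × 15 h × 31 d = 813,750 Wh = 813.8 kWh
Total energy = 719.2 + 78.94 + 813.8 = 1,612 kWh
Cost = 1,612 kWh × £0.208 = £335.27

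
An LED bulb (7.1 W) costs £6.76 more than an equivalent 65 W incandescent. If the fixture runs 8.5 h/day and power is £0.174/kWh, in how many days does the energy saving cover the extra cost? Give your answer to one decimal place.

78.9 days

Power saved = 65 − 7.1 = 57.9 W
Daily energy saved = 57.9 W × 8.5 h = 492.1 Wh = 0.49215 kWh
Daily savings = 0.49215 × £0.174 = £0.0856
Payback = £6.76 / £0.0856 per day = 78.94 days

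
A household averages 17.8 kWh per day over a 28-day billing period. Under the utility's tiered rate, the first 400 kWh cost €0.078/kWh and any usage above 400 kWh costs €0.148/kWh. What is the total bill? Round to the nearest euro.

€46

Usage = 17.8 kWh/day × 28 days = 498.4 kWh
First 400 kWh × €0.078 = €31.20
Remaining 98.4 kWh × €0.148 = €14.56
Total = €45.76 ≈ €46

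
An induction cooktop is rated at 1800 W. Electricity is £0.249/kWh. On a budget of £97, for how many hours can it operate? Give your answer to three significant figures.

Energy budget = £97 / £0.249 per kWh = 389.6 kWh = 389,558 Wh
Runtime = 389,558 Wh / 1800 W = 216.4 h

216 h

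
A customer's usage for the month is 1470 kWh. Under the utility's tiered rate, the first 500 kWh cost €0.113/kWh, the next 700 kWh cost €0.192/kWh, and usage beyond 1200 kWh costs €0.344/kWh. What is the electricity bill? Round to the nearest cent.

First 500 kWh × €0.113 = €56.50
Next 700 kWh × €0.192 = €134.40
Remaining 270 kWh × €0.344 = €92.88
Total = €283.78

€283.78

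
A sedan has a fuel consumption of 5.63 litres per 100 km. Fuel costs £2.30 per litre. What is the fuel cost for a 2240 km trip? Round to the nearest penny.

£290.06

Fuel = 5.63 L/100 km × 2240 km / 100 = 126.1 L
Cost = 126.1 L × £2.30/L = £290.06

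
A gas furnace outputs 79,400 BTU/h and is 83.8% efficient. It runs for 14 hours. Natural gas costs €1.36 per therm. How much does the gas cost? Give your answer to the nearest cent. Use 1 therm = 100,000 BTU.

Heat delivered = 79,400 BTU/h × 14 h = 1,111,600 BTU
Gas input = 1,111,600 / 0.838 = 1,326,492 BTU
= 1,326,492 / 100,000 = 13.26 therm
Cost = 13.26 × €1.36/therm = €18.04

€18.04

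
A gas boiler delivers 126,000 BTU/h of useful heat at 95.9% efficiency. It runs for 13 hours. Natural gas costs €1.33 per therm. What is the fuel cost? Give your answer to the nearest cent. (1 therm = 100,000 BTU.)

€22.72

Heat delivered = 126,000 BTU/h × 13 h = 1,638,000 BTU
Gas input = 1,638,000 / 0.959 = 1,708,029 BTU
= 1,708,029 / 100,000 = 17.08 therm
Cost = 17.08 × €1.33/therm = €22.72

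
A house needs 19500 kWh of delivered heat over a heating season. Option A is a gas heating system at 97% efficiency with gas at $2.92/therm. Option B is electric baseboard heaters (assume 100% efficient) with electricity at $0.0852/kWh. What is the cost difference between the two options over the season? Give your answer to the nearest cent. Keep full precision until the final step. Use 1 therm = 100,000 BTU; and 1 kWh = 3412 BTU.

Heat load = 19500 kWh × 3412 = 66,534,000 BTU
Gas: input = 66,534,000 / 0.97 = 68,591,753 BTU = 685.9 therm → 685.9 × $2.92 = $2,002.88
Electric: 66,534,000 BTU / 3412 = 19,500 kWh → × $0.0852 = $1,661.40
Difference = |$2,002.88 − $1,661.40| = $341.48

$341.48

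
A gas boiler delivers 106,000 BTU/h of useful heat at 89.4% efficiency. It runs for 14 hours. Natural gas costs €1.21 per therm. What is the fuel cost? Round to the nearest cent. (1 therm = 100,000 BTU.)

Heat delivered = 106,000 BTU/h × 14 h = 1,484,000 BTU
Gas input = 1,484,000 / 0.894 = 1,659,955 BTU
= 1,659,955 / 100,000 = 16.6 therm
Cost = 16.6 × €1.21/therm = €20.09

€20.09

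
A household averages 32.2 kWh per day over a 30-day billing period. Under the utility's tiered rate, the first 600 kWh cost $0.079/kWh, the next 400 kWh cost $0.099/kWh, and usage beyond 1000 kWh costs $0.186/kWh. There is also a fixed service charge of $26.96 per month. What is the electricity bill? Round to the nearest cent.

Usage = 32.2 kWh/day × 30 days = 966 kWh
First 600 kWh × $0.079 = $47.40
Next 366 kWh × $0.099 = $36.23
Remaining tier: 0 kWh (not reached)
Energy charge = $83.63; + service $26.96 = $110.59

$110.59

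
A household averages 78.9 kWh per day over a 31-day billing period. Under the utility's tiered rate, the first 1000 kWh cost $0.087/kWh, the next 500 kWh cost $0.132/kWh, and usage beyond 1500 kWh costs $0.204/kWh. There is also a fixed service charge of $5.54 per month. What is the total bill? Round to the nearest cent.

$351.50

Usage = 78.9 kWh/day × 31 days = 2445.9 kWh
First 1000 kWh × $0.087 = $87.00
Next 500 kWh × $0.132 = $66.00
Remaining 945.9 kWh × $0.204 = $192.96
Energy charge = $345.96; + service $5.54 = $351.50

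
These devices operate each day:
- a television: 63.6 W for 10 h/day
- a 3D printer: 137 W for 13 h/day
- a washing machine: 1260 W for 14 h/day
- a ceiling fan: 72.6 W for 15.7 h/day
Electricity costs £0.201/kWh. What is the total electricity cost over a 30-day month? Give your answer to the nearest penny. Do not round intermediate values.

television: 63.6 W × 10 h × 30 d = 19,080 Wh = 19.08 kWh
3D printer: 137 W × 13 h × 30 d = 53,430 Wh = 53.43 kWh
washing machine: 1260 W × 14 h × 30 d = 529,200 Wh = 529.2 kWh
ceiling fan: 72.6 W × 15.7 h × 30 d = 34,195 Wh = 34.19 kWh
Total energy = 19.08 + 53.43 + 529.2 + 34.19 = 635.9 kWh
Cost = 635.9 kWh × £0.201 = £127.82

£127.82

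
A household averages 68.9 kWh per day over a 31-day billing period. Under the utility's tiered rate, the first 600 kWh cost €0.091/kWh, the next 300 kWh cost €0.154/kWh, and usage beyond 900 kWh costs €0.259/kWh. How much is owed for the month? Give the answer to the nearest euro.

€421

Usage = 68.9 kWh/day × 31 days = 2135.9 kWh
First 600 kWh × €0.091 = €54.60
Next 300 kWh × €0.154 = €46.20
Remaining 1235.9 kWh × €0.259 = €320.10
Total = €420.90 ≈ €421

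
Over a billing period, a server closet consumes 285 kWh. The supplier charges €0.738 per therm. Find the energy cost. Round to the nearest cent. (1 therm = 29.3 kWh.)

€7.18

285 kWh × (0.03413 therm/kWh) = 9.727 therm
Cost = 9.727 therm × €0.738/therm = €7.18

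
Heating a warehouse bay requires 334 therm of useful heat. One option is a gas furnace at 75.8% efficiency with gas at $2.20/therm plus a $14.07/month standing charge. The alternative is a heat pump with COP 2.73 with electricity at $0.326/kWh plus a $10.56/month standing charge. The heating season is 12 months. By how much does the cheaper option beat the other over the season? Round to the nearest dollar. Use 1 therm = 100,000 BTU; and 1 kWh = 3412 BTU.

Heat load = 334 therm × 100,000 = 33,400,000 BTU
Gas: input = 33,400,000 / 0.758 = 44,063,325 BTU = 440.6 therm → 440.6 × $2.20 = $969.39; + 12 × $14.07 standing = $1,138.23
Heat pump: 33,400,000 BTU / 3412 = 9,789 kWh heat; / 2.73 = 3,586 kWh in → × $0.326 = $1,168.94; + 12 × $10.56 standing = $1,295.66
Difference = |$1,138.23 − $1,295.66| = $157.43 ≈ $157

$157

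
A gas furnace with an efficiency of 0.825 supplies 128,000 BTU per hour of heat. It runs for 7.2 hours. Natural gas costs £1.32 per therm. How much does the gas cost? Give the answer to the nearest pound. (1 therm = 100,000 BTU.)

Heat delivered = 128,000 BTU/h × 7.2 h = 921,600 BTU
Gas input = 921,600 / 0.825 = 1,117,091 BTU
= 1,117,091 / 100,000 = 11.17 therm
Cost = 11.17 × £1.32/therm = £14.75 ≈ £15

£15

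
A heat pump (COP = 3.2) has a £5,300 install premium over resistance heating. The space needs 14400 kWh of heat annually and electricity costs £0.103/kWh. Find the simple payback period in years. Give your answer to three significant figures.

5.20 years

Resistance: 14400 kWh × £0.103 = £1,483.20/yr
Heat pump: 14400 / 3.2 = 4500 kWh in → × £0.103 = £463.50/yr
Annual savings = £1,019.70
Payback = £5,300 / £1,019.70 = 5.2 years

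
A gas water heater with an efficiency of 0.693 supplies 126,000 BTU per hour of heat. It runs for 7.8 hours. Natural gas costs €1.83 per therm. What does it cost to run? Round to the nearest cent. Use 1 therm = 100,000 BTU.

€25.95

Heat delivered = 126,000 BTU/h × 7.8 h = 982,800 BTU
Gas input = 982,800 / 0.693 = 1,418,182 BTU
= 1,418,182 / 100,000 = 14.18 therm
Cost = 14.18 × €1.83/therm = €25.95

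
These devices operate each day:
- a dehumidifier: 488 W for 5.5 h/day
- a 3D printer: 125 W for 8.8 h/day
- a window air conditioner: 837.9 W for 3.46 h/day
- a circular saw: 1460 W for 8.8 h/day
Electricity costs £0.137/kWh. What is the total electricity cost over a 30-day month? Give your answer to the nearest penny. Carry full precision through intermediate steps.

dehumidifier: 488 W × 5.5 h × 30 d = 80,520 Wh = 80.52 kWh
3D printer: 125 W × 8.8 h × 30 d = 33,000 Wh = 33 kWh
window air conditioner: 837.9 W × 3.46 h × 30 d = 86,974 Wh = 86.97 kWh
circular saw: 1460 W × 8.8 h × 30 d = 385,440 Wh = 385.4 kWh
Total energy = 80.52 + 33 + 86.97 + 385.4 = 585.9 kWh
Cost = 585.9 kWh × £0.137 = £80.27

£80.27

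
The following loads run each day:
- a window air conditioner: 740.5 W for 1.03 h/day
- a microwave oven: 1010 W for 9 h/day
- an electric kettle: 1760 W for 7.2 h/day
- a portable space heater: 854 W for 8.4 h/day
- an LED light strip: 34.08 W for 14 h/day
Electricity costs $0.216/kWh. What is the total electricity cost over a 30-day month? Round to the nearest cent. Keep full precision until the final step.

$195.54

window air conditioner: 740.5 W × 1.03 h × 30 d = 22,881 Wh = 22.88 kWh
microwave oven: 1010 W × 9 h × 30 d = 272,700 Wh = 272.7 kWh
electric kettle: 1760 W × 7.2 h × 30 d = 380,160 Wh = 380.2 kWh
portable space heater: 854 W × 8.4 h × 30 d = 215,208 Wh = 215.2 kWh
LED light strip: 34.08 W × 14 h × 30 d = 14,314 Wh = 14.31 kWh
Total energy = 22.88 + 272.7 + 380.2 + 215.2 + 14.31 = 905.3 kWh
Cost = 905.3 kWh × $0.216 = $195.54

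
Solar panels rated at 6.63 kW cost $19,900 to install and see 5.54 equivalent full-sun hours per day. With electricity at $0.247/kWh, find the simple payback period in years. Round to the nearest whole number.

6 years

Daily generation = 6.63 kW × 5.54 h = 36.73 kWh
Annual generation = 36.73 × 365 = 13407 kWh
Annual savings = 13407 × $0.247 = $3,311.41
Payback = $19,900 / $3,311.41 = 6.01 years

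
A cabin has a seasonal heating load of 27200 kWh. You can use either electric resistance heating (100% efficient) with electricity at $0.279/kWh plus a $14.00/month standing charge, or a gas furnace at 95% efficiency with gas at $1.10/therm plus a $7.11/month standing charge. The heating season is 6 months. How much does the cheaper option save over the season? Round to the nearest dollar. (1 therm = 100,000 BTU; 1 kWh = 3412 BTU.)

Heat load = 27200 kWh × 3412 = 92,806,400 BTU
Gas: input = 92,806,400 / 0.95 = 97,690,947 BTU = 976.9 therm → 976.9 × $1.10 = $1,074.60; + 6 × $7.11 standing = $1,117.26
Electric: 92,806,400 BTU / 3412 = 27,200 kWh → × $0.279 = $7,588.80; + 6 × $14.00 standing = $7,672.80
Difference = |$1,117.26 − $7,672.80| = $6,555.54 ≈ $6556

$6556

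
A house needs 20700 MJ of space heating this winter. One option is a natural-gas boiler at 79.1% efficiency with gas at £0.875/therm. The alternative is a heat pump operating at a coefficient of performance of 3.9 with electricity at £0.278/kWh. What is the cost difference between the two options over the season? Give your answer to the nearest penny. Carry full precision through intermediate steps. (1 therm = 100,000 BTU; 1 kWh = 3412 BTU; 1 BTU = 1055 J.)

£192.87

Heat load = 20700 MJ = 20,700,000,000 J / 1055 = 19,620,853 BTU
Gas: input = 19,620,853 / 0.791 = 24,805,124 BTU = 248.1 therm → 248.1 × £0.875 = £217.04
Heat pump: 19,620,853 BTU / 3412 = 5,751 kWh heat; / 3.9 = 1,474 kWh in → × £0.278 = £409.91
Difference = |£217.04 − £409.91| = £192.87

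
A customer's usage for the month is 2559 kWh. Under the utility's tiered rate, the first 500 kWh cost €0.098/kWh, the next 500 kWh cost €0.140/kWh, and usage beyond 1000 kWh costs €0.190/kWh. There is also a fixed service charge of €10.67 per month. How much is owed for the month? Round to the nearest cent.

First 500 kWh × €0.098 = €49.00
Next 500 kWh × €0.140 = €70.00
Remaining 1559 kWh × €0.190 = €296.21
Energy charge = €415.21; + service €10.67 = €425.88

€425.88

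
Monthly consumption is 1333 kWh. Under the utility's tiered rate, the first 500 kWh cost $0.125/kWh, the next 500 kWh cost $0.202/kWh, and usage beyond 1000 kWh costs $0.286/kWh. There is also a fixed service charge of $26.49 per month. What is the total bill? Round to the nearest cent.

First 500 kWh × $0.125 = $62.50
Next 500 kWh × $0.202 = $101.00
Remaining 333 kWh × $0.286 = $95.24
Energy charge = $258.74; + service $26.49 = $285.23

$285.23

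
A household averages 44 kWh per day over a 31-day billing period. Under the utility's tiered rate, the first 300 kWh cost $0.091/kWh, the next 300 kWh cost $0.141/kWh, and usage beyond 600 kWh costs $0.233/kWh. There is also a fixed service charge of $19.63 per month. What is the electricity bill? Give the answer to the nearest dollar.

$267

Usage = 44 kWh/day × 31 days = 1364 kWh
First 300 kWh × $0.091 = $27.30
Next 300 kWh × $0.141 = $42.30
Remaining 764 kWh × $0.233 = $178.01
Energy charge = $247.61; + service $19.63 = $267.24 ≈ $267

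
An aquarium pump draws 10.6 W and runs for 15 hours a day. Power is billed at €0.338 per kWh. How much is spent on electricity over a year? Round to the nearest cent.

€19.62

Energy = 10.6 W × 15 h/day × 365 days = 58,035 Wh = 58.03 kWh
Cost = 58.03 kWh × €0.338/kWh = €19.62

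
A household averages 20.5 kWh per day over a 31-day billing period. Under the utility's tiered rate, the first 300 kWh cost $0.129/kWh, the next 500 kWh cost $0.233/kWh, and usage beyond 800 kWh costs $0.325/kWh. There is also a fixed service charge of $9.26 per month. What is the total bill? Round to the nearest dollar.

$126

Usage = 20.5 kWh/day × 31 days = 635.5 kWh
First 300 kWh × $0.129 = $38.70
Next 335.5 kWh × $0.233 = $78.17
Remaining tier: 0 kWh (not reached)
Energy charge = $116.87; + service $9.26 = $126.13 ≈ $126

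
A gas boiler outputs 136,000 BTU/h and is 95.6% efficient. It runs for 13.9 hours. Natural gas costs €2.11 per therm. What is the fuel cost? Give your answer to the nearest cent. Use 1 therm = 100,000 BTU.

Heat delivered = 136,000 BTU/h × 13.9 h = 1,890,400 BTU
Gas input = 1,890,400 / 0.956 = 1,977,406 BTU
= 1,977,406 / 100,000 = 19.77 therm
Cost = 19.77 × €2.11/therm = €41.72

€41.72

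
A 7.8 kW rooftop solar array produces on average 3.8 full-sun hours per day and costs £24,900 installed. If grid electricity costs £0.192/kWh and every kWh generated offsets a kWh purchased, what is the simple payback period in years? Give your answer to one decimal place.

12.0 years

Daily generation = 7.8 kW × 3.8 h = 29.64 kWh
Annual generation = 29.64 × 365 = 10819 kWh
Annual savings = 10819 × £0.192 = £2,077.17
Payback = £24,900 / £2,077.17 = 12 years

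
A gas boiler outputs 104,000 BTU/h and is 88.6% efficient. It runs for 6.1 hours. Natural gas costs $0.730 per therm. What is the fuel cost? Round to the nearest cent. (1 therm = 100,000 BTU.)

Heat delivered = 104,000 BTU/h × 6.1 h = 634,400 BTU
Gas input = 634,400 / 0.886 = 716,027 BTU
= 716,027 / 100,000 = 7.16 therm
Cost = 7.16 × $0.730/therm = $5.23

$5.23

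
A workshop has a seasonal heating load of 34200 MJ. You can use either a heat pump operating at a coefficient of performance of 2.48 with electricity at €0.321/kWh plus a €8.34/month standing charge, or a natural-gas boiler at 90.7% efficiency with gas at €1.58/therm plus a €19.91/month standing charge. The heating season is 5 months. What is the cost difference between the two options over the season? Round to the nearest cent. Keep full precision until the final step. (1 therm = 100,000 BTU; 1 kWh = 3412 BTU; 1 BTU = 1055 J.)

€607.20

Heat load = 34200 MJ = 34,200,000,000 J / 1055 = 32,417,062 BTU
Gas: input = 32,417,062 / 0.907 = 35,740,972 BTU = 357.4 therm → 357.4 × €1.58 = €564.71; + 5 × €19.91 standing = €664.26
Heat pump: 32,417,062 BTU / 3412 = 9,501 kWh heat; / 2.48 = 3,831 kWh in → × €0.321 = €1,229.75; + 5 × €8.34 standing = €1,271.45
Difference = |€664.26 − €1,271.45| = €607.20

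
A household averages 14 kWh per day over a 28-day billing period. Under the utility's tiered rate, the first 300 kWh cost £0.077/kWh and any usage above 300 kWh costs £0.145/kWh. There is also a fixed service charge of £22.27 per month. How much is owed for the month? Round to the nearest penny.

Usage = 14 kWh/day × 28 days = 392 kWh
First 300 kWh × £0.077 = £23.10
Remaining 92 kWh × £0.145 = £13.34
Energy charge = £36.44; + service £22.27 = £58.71

£58.71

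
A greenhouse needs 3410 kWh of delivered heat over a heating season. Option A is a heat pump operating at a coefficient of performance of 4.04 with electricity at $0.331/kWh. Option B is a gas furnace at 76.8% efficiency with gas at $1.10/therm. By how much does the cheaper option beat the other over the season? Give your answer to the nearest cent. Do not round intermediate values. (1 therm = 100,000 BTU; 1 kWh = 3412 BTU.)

$112.74

Heat load = 3410 kWh × 3412 = 11,634,920 BTU
Gas: input = 11,634,920 / 0.768 = 15,149,635 BTU = 151.5 therm → 151.5 × $1.10 = $166.65
Heat pump: 11,634,920 BTU / 3412 = 3,410 kWh heat; / 4.04 = 844.1 kWh in → × $0.331 = $279.38
Difference = |$166.65 − $279.38| = $112.74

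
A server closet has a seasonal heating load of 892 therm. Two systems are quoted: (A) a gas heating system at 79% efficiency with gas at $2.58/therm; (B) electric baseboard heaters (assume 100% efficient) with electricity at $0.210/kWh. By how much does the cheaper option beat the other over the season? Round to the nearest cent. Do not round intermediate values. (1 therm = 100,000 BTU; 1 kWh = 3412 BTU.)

$2576.92

Heat load = 892 therm × 100,000 = 89,200,000 BTU
Gas: input = 89,200,000 / 0.79 = 112,911,392 BTU = 1,129 therm → 1,129 × $2.58 = $2,913.11
Electric: 89,200,000 BTU / 3412 = 26,140 kWh → × $0.210 = $5,490.04
Difference = |$2,913.11 − $5,490.04| = $2,576.92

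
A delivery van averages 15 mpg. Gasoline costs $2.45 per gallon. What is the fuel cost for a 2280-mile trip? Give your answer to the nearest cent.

Fuel = 2280 mi / 15 mpg = 152 gal
Cost = 152 gal × $2.45/gal = $372.40

$372.40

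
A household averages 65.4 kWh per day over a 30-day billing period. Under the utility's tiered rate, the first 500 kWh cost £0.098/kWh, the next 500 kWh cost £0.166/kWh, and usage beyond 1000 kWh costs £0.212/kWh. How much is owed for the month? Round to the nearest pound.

Usage = 65.4 kWh/day × 30 days = 1962 kWh
First 500 kWh × £0.098 = £49.00
Next 500 kWh × £0.166 = £83.00
Remaining 962 kWh × £0.212 = £203.94
Total = £335.94 ≈ £336

£336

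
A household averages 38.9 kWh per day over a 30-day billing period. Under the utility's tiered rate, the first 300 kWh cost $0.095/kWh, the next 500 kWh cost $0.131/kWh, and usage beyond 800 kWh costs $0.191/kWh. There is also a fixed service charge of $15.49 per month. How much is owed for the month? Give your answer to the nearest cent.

$179.59

Usage = 38.9 kWh/day × 30 days = 1167 kWh
First 300 kWh × $0.095 = $28.50
Next 500 kWh × $0.131 = $65.50
Remaining 367 kWh × $0.191 = $70.10
Energy charge = $164.10; + service $15.49 = $179.59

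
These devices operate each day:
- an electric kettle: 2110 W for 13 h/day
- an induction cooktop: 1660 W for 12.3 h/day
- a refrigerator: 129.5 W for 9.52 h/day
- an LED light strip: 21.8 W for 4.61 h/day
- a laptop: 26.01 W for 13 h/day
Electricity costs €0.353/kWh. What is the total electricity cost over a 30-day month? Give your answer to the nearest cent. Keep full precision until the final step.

electric kettle: 2110 W × 13 h × 30 d = 822,900 Wh = 822.9 kWh
induction cooktop: 1660 W × 12.3 h × 30 d = 612,540 Wh = 612.5 kWh
refrigerator: 129.5 W × 9.52 h × 30 d = 36,985 Wh = 36.99 kWh
LED light strip: 21.8 W × 4.61 h × 30 d = 3,015 Wh = 3.015 kWh
laptop: 26.01 W × 13 h × 30 d = 10,144 Wh = 10.14 kWh
Total energy = 822.9 + 612.5 + 36.99 + 3.015 + 10.14 = 1,486 kWh
Cost = 1,486 kWh × €0.353 = €524.41

€524.41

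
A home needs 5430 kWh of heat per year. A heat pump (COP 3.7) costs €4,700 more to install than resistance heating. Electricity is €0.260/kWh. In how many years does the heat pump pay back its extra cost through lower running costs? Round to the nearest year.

5 years

Resistance: 5430 kWh × €0.260 = €1,411.80/yr
Heat pump: 5430 / 3.7 = 1468 kWh in → × €0.260 = €381.57/yr
Annual savings = €1,030.23
Payback = €4,700 / €1,030.23 = 4.56 years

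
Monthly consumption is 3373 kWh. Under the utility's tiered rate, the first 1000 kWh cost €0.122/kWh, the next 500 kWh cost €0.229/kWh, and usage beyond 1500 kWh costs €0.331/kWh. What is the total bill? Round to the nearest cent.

First 1000 kWh × €0.122 = €122.00
Next 500 kWh × €0.229 = €114.50
Remaining 1873 kWh × €0.331 = €619.96
Total = €856.46

€856.46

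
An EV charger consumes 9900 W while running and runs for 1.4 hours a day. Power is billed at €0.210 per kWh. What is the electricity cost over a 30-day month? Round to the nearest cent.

Energy = 9900 W × 1.4 h/day × 30 days = 415,800 Wh = 415.8 kWh
Cost = 415.8 kWh × €0.210/kWh = €87.32

€87.32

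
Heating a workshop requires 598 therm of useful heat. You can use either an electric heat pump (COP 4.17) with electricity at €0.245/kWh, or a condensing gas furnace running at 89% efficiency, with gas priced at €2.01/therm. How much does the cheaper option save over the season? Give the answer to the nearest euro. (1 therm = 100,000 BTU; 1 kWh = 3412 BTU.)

Heat load = 598 therm × 100,000 = 59,800,000 BTU
Gas: input = 59,800,000 / 0.89 = 67,191,011 BTU = 671.9 therm → 671.9 × €2.01 = €1,350.54
Heat pump: 59,800,000 BTU / 3412 = 17,530 kWh heat; / 4.17 = 4,203 kWh in → × €0.245 = €1,029.73
Difference = |€1,350.54 − €1,029.73| = €320.81 ≈ €321

€321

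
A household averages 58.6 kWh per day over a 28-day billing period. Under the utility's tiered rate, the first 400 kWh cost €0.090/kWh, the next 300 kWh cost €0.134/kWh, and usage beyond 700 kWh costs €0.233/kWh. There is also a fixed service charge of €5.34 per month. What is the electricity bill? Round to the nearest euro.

Usage = 58.6 kWh/day × 28 days = 1640.8 kWh
First 400 kWh × €0.090 = €36.00
Next 300 kWh × €0.134 = €40.20
Remaining 940.8 kWh × €0.233 = €219.21
Energy charge = €295.41; + service €5.34 = €300.75 ≈ €301

€301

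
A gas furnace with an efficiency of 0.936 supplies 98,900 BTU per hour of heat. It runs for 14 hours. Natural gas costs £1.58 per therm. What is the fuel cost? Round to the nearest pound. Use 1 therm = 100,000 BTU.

Heat delivered = 98,900 BTU/h × 14 h = 1,384,600 BTU
Gas input = 1,384,600 / 0.936 = 1,479,274 BTU
= 1,479,274 / 100,000 = 14.79 therm
Cost = 14.79 × £1.58/therm = £23.37 ≈ £23

£23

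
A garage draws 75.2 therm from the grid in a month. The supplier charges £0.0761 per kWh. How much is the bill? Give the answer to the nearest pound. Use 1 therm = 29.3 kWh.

75.2 therm × (29.3 kWh/therm) = 2,203 kWh
Cost = 2,203 kWh × £0.0761/kWh = £167.68 ≈ £168

£168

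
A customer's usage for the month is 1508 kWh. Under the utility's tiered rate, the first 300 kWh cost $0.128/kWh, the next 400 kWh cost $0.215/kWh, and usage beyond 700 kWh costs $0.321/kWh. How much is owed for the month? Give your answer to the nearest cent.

First 300 kWh × $0.128 = $38.40
Next 400 kWh × $0.215 = $86.00
Remaining 808 kWh × $0.321 = $259.37
Total = $383.77

$383.77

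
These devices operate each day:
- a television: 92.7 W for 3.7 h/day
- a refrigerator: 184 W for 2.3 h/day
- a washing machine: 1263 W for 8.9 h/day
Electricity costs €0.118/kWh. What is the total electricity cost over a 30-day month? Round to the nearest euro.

television: 92.7 W × 3.7 h × 30 d = 10,290 Wh = 10.29 kWh
refrigerator: 184 W × 2.3 h × 30 d = 12,696 Wh = 12.7 kWh
washing machine: 1263 W × 8.9 h × 30 d = 337,221 Wh = 337.2 kWh
Total energy = 10.29 + 12.7 + 337.2 = 360.2 kWh
Cost = 360.2 kWh × €0.118 = €42.50 ≈ €43

€43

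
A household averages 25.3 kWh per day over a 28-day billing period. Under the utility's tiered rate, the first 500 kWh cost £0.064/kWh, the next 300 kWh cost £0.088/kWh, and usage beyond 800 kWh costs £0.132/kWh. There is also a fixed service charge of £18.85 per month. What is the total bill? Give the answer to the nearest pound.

£69

Usage = 25.3 kWh/day × 28 days = 708.4 kWh
First 500 kWh × £0.064 = £32.00
Next 208.4 kWh × £0.088 = £18.34
Remaining tier: 0 kWh (not reached)
Energy charge = £50.34; + service £18.85 = £69.19 ≈ £69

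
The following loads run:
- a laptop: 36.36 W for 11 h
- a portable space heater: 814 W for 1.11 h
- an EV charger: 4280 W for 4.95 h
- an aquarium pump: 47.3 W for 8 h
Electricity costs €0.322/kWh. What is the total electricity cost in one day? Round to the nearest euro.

laptop: 36.36 W × 11 h = 400 Wh = 0.4 kWh
portable space heater: 814 W × 1.11 h = 904 Wh = 0.9035 kWh
EV charger: 4280 W × 4.95 h = 21,186 Wh = 21.19 kWh
aquarium pump: 47.3 W × 8 h = 378 Wh = 0.3784 kWh
Total energy = 0.4 + 0.9035 + 21.19 + 0.3784 = 22.87 kWh
Cost = 22.87 kWh × €0.322 = €7.36 ≈ €7

€7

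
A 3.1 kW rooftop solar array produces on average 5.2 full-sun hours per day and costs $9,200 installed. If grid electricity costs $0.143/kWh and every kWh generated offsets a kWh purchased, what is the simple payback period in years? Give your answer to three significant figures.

10.9 years

Daily generation = 3.1 kW × 5.2 h = 16.12 kWh
Annual generation = 16.12 × 365 = 5883.8 kWh
Annual savings = 5883.8 × $0.143 = $841.38
Payback = $9,200 / $841.38 = 10.9 years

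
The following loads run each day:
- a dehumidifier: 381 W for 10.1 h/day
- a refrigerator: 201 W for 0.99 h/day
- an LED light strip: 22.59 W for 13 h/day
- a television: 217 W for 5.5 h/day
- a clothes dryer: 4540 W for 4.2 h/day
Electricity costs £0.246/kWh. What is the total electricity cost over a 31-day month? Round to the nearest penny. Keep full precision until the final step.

£187.62

dehumidifier: 381 W × 10.1 h × 31 d = 119,291 Wh = 119.3 kWh
refrigerator: 201 W × 0.99 h × 31 d = 6,169 Wh = 6.169 kWh
LED light strip: 22.59 W × 13 h × 31 d = 9,104 Wh = 9.104 kWh
television: 217 W × 5.5 h × 31 d = 36,998 Wh = 37 kWh
clothes dryer: 4540 W × 4.2 h × 31 d = 591,108 Wh = 591.1 kWh
Total energy = 119.3 + 6.169 + 9.104 + 37 + 591.1 = 762.7 kWh
Cost = 762.7 kWh × £0.246 = £187.62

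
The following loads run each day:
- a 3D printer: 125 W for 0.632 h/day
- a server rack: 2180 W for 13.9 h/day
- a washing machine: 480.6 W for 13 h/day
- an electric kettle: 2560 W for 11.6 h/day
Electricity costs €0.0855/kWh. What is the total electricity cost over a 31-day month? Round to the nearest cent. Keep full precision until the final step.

3D printer: 125 W × 0.632 h × 31 d = 2,449 Wh = 2.449 kWh
server rack: 2180 W × 13.9 h × 31 d = 939,362 Wh = 939.4 kWh
washing machine: 480.6 W × 13 h × 31 d = 193,682 Wh = 193.7 kWh
electric kettle: 2560 W × 11.6 h × 31 d = 920,576 Wh = 920.6 kWh
Total energy = 2.449 + 939.4 + 193.7 + 920.6 = 2,056 kWh
Cost = 2,056 kWh × €0.0855 = €175.79

€175.79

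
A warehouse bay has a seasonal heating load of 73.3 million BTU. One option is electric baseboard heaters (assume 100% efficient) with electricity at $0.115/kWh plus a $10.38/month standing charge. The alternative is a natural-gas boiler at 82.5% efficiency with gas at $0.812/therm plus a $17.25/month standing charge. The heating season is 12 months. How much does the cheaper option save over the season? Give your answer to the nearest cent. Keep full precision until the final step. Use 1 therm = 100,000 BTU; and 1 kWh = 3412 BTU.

Heat load = 73.3 × 10⁶ BTU = 73,300,000 BTU
Gas: input = 73,300,000 / 0.825 = 88,848,485 BTU = 888.5 therm → 888.5 × $0.812 = $721.45; + 12 × $17.25 standing = $928.45
Electric: 73,300,000 BTU / 3412 = 21,480 kWh → × $0.115 = $2,470.55; + 12 × $10.38 standing = $2,595.11
Difference = |$928.45 − $2,595.11| = $1,666.66

$1666.66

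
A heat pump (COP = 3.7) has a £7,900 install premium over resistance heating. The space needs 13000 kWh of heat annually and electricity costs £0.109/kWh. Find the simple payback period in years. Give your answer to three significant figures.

Resistance: 13000 kWh × £0.109 = £1,417.00/yr
Heat pump: 13000 / 3.7 = 3514 kWh in → × £0.109 = £382.97/yr
Annual savings = £1,034.03
Payback = £7,900 / £1,034.03 = 7.64 years

7.64 years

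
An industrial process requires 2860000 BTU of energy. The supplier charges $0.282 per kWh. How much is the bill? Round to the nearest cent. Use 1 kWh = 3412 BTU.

2860000 BTU × (0.00029308 kWh/BTU) = 838.2 kWh
Cost = 838.2 kWh × $0.282/kWh = $236.38

$236.38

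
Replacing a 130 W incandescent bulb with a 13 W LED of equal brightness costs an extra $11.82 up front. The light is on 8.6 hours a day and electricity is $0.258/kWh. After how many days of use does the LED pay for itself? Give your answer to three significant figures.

45.5 days

Power saved = 130 − 13 = 117 W
Daily energy saved = 117 W × 8.6 h = 1006 Wh = 1.0062 kWh
Daily savings = 1.0062 × $0.258 = $0.2596
Payback = $11.82 / $0.2596 per day = 45.53 days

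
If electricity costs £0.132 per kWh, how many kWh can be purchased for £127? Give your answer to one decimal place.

£127 / £0.132 per kWh = 962.1 kWh

962.1 kWh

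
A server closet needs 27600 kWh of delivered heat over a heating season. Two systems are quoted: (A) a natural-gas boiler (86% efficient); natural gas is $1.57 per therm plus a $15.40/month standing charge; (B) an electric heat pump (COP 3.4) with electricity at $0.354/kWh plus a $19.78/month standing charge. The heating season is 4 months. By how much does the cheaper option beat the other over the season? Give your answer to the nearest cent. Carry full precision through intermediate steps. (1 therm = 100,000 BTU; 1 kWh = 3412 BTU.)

$1172.00

Heat load = 27600 kWh × 3412 = 94,171,200 BTU
Gas: input = 94,171,200 / 0.86 = 109,501,395 BTU = 1,095 therm → 1,095 × $1.57 = $1,719.17; + 4 × $15.40 standing = $1,780.77
Heat pump: 94,171,200 BTU / 3412 = 27,600 kWh heat; / 3.4 = 8,118 kWh in → × $0.354 = $2,873.65; + 4 × $19.78 standing = $2,952.77
Difference = |$1,780.77 − $2,952.77| = $1,172.00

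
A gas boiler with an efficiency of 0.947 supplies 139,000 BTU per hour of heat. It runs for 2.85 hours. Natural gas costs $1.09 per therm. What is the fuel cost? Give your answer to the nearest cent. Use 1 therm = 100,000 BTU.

$4.56

Heat delivered = 139,000 BTU/h × 2.85 h = 396,150 BTU
Gas input = 396,150 / 0.947 = 418,321 BTU
= 418,321 / 100,000 = 4.183 therm
Cost = 4.183 × $1.09/therm = $4.56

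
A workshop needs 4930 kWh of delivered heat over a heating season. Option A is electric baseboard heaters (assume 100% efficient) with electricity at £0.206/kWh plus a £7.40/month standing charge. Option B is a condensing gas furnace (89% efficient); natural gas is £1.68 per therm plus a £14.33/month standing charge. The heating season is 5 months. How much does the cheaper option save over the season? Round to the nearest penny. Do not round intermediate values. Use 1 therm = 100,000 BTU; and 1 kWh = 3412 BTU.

Heat load = 4930 kWh × 3412 = 16,821,160 BTU
Gas: input = 16,821,160 / 0.89 = 18,900,180 BTU = 189 therm → 189 × £1.68 = £317.52; + 5 × £14.33 standing = £389.17
Electric: 16,821,160 BTU / 3412 = 4,930 kWh → × £0.206 = £1,015.58; + 5 × £7.40 standing = £1,052.58
Difference = |£389.17 − £1,052.58| = £663.41

£663.41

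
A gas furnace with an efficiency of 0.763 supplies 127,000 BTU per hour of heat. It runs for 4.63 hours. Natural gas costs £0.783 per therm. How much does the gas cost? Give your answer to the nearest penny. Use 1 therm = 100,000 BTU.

Heat delivered = 127,000 BTU/h × 4.63 h = 588,010 BTU
Gas input = 588,010 / 0.763 = 770,655 BTU
= 770,655 / 100,000 = 7.707 therm
Cost = 7.707 × £0.783/therm = £6.03

£6.03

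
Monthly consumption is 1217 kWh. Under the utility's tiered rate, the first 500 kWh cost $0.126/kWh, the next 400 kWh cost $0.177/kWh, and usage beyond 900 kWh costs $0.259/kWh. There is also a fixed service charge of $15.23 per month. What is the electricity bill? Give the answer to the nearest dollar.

$231

First 500 kWh × $0.126 = $63.00
Next 400 kWh × $0.177 = $70.80
Remaining 317 kWh × $0.259 = $82.10
Energy charge = $215.90; + service $15.23 = $231.13 ≈ $231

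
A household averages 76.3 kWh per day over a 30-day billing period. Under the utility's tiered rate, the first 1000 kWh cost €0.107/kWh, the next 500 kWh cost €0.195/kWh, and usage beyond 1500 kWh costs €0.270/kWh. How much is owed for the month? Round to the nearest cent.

Usage = 76.3 kWh/day × 30 days = 2289 kWh
First 1000 kWh × €0.107 = €107.00
Next 500 kWh × €0.195 = €97.50
Remaining 789 kWh × €0.270 = €213.03
Total = €417.53

€417.53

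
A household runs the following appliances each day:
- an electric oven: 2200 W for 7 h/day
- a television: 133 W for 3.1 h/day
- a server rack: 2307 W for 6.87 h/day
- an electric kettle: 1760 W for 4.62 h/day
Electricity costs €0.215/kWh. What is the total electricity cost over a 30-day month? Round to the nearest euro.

€257

electric oven: 2200 W × 7 h × 30 d = 462,000 Wh = 462 kWh
television: 133 W × 3.1 h × 30 d = 12,369 Wh = 12.37 kWh
server rack: 2307 W × 6.87 h × 30 d = 475,473 Wh = 475.5 kWh
electric kettle: 1760 W × 4.62 h × 30 d = 243,936 Wh = 243.9 kWh
Total energy = 462 + 12.37 + 475.5 + 243.9 = 1,194 kWh
Cost = 1,194 kWh × €0.215 = €256.66 ≈ €257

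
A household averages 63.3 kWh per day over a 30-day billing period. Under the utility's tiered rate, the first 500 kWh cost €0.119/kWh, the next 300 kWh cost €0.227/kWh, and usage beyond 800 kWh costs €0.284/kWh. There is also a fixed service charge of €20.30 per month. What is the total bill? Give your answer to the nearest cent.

€460.02

Usage = 63.3 kWh/day × 30 days = 1899 kWh
First 500 kWh × €0.119 = €59.50
Next 300 kWh × €0.227 = €68.10
Remaining 1099 kWh × €0.284 = €312.12
Energy charge = €439.72; + service €20.30 = €460.02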